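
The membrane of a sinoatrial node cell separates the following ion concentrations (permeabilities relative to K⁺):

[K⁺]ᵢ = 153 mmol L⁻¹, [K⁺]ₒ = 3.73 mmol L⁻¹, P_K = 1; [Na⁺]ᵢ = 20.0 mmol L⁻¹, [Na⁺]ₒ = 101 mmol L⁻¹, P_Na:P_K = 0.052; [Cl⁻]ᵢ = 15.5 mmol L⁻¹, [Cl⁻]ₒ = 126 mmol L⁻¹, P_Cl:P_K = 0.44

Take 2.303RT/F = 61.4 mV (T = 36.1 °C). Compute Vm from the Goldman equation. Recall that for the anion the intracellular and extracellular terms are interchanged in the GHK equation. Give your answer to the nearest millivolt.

Vm = 61.4 · log₁₀[(Σ P·[cation]ₒ + Σ P·[anion]ᵢ) / (Σ P·[cation]ᵢ + Σ P·[anion]ₒ)]
Numerator = 1×3.73 + 0.052×101 + 0.44×15.5 = 15.8
Denominator = 1×153 + 0.052×20.0 + 0.44×126 = 209.5
Vm = 61.4 · log₁₀(0.075434) = 61.4 × (-1.1224) = -68.92 mV

-69 mV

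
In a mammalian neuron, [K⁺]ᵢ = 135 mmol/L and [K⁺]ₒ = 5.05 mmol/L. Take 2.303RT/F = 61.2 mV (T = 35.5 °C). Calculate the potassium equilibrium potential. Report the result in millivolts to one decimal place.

E = (61.2/z) · log₁₀([K⁺]_out/[K⁺]_in) with z = +1.
= (61.2/1) · log₁₀(5.05/135) = 61.20 · log₁₀(0.03741)
= 61.20 · (-1.4270) = -87.33 mV

-87.3 mV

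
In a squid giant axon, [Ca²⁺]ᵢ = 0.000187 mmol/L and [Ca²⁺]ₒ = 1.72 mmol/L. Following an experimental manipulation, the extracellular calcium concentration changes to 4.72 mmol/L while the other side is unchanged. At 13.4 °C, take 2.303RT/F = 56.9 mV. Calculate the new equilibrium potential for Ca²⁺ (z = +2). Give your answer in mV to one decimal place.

125.2 mV

After the shift: [Ca²⁺]_out = 4.72, [Ca²⁺]_in = 0.000187 mmol/L.
E_new = (56.9/2)·log₁₀(4.72/0.000187) = 28.45 · (4.4021) = 125.24 mV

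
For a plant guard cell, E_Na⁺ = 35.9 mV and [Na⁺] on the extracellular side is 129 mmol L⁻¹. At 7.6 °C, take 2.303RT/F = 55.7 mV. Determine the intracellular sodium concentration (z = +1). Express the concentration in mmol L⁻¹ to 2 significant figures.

Nernst: E = (55.7/1) · log₁₀([out]/[in]), so log₁₀([out]/[in]) = 35.9 × 1 / 55.7 = 0.6445.
[out]/[in] = 10^(0.6445) = 4.411.
[in] = 129 / 4.411 = 29.25 mmol L⁻¹.

29 mmol L⁻¹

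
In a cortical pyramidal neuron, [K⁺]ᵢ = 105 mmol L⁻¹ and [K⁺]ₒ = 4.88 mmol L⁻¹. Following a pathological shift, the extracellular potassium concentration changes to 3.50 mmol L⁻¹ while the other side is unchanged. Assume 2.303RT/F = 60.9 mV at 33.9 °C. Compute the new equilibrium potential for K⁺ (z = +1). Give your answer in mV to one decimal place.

After the shift: [K⁺]_out = 3.50, [K⁺]_in = 105 mmol L⁻¹.
E_new = (60.9/1)·log₁₀(3.50/105) = 60.90 · (-1.4771) = -89.96 mV

-90.0 mV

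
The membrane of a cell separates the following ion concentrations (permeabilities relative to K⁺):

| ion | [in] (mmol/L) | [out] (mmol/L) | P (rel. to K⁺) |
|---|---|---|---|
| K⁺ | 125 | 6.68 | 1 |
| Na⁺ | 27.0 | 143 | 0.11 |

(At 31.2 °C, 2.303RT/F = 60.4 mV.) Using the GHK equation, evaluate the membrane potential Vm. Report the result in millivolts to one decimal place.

-45.7 mV

Vm = 60.4 · log₁₀[(Σ P·[cation]ₒ + Σ P·[anion]ᵢ) / (Σ P·[cation]ᵢ + Σ P·[anion]ₒ)]
Numerator = 1×6.68 + 0.11×143 = 22.41
Denominator = 1×125 + 0.11×27.0 = 128
Vm = 60.4 · log₁₀(0.17512) = 60.4 × (-0.7567) = -45.70 mV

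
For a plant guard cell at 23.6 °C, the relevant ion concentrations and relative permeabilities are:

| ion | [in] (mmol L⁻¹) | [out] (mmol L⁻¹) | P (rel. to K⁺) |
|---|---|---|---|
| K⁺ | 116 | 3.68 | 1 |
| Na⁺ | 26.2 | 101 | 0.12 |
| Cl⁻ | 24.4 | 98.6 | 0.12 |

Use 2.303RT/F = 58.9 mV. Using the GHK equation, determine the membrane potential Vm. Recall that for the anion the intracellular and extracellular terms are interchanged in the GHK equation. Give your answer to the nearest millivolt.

Vm = 58.9 · log₁₀[(Σ P·[cation]ₒ + Σ P·[anion]ᵢ) / (Σ P·[cation]ᵢ + Σ P·[anion]ₒ)]
Numerator = 1×3.68 + 0.12×101 + 0.12×24.4 = 18.73
Denominator = 1×116 + 0.12×26.2 + 0.12×98.6 = 131
Vm = 58.9 · log₁₀(0.14299) = 58.9 × (-0.8447) = -49.75 mV

-50 mV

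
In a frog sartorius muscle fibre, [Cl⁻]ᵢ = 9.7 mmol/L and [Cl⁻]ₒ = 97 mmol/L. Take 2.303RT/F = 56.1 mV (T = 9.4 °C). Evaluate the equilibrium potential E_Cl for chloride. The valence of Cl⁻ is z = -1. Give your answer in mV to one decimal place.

-56.1 mV

E = (56.1/z) · log₁₀([Cl⁻]_out/[Cl⁻]_in) with z = -1.
For an anion, dividing by z = -1 reverses the sign.
= (56.1/-1) · log₁₀(97/9.7) = -56.10 · log₁₀(10)
= -56.10 · (1.0000) = -56.10 mV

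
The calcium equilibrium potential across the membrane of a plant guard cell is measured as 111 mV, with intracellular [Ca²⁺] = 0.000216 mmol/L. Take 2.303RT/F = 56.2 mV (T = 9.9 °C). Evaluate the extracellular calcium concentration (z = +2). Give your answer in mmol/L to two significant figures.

Nernst: E = (56.2/2) · log₁₀([out]/[in]), so log₁₀([out]/[in]) = 111.0 × 2 / 56.2 = 3.9502.
[out]/[in] = 10^(3.9502) = 8916.
[out] = 8916 × 0.000216 = 1.926 mmol/L.

1.9 mmol/L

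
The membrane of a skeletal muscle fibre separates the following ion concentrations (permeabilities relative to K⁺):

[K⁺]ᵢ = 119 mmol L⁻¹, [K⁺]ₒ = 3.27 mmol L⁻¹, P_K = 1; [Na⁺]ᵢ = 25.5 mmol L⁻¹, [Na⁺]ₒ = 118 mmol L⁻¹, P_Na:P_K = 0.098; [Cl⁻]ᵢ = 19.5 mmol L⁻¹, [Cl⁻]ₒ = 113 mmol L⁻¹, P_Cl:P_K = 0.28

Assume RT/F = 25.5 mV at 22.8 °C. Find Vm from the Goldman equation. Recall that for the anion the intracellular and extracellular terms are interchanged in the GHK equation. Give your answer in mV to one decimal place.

-51.5 mV

Vm = 25.5 · ln[(Σ P·[cation]ₒ + Σ P·[anion]ᵢ) / (Σ P·[cation]ᵢ + Σ P·[anion]ₒ)]
Numerator = 1×3.27 + 0.098×118 + 0.28×19.5 = 20.29
Denominator = 1×119 + 0.098×25.5 + 0.28×113 = 153.1
Vm = 25.5 · ln(0.13252) = 25.5 × (-2.0210) = -51.54 mV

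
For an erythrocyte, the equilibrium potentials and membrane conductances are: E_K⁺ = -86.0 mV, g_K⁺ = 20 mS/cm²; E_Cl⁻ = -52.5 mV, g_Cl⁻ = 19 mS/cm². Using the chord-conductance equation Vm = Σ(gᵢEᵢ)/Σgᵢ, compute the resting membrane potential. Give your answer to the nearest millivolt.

-70 mV

Σ gᵢEᵢ = 20·(-86.0) + 19·(-52.5) = -2717.50
Σ gᵢ = 20 + 19 = 39
Vm = -2717.50 / 39 = -69.68 mV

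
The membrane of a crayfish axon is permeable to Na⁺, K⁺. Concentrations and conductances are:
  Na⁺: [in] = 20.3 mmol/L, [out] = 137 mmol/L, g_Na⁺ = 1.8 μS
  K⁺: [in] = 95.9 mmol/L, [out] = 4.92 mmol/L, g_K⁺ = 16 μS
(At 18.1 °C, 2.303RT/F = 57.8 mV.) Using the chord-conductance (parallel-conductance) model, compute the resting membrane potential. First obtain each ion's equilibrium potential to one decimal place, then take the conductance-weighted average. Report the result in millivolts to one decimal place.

E_Na⁺ = (57.8/1)·log₁₀(137/20.3) = 47.9 mV
E_K⁺ = (57.8/1)·log₁₀(4.92/95.9) = -74.6 mV
Vm = (Σ gᵢEᵢ)/(Σ gᵢ) = (1.8·47.9 + 16·-74.6) / (1.8 + 16)
= -1107.38 / 17.8 = -62.21 mV

-62.2 mV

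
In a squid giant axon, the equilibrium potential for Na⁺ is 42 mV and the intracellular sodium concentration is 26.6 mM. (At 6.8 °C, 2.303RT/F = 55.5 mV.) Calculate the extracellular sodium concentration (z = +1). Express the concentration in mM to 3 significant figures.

152 mM

Nernst: E = (55.5/1) · log₁₀([out]/[in]), so log₁₀([out]/[in]) = 42.0 × 1 / 55.5 = 0.7568.
[out]/[in] = 10^(0.7568) = 5.712.
[out] = 5.712 × 26.6 = 151.9 mM.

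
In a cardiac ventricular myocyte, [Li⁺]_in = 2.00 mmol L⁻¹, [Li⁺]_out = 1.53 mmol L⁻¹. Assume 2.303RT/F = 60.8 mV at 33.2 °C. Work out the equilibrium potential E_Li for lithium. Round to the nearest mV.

E = (60.8/z) · log₁₀([Li⁺]_out/[Li⁺]_in) with z = +1.
= (60.8/1) · log₁₀(1.53/2.00) = 60.80 · log₁₀(0.765)
= 60.80 · (-0.1163) = -7.07 mV

-7 mV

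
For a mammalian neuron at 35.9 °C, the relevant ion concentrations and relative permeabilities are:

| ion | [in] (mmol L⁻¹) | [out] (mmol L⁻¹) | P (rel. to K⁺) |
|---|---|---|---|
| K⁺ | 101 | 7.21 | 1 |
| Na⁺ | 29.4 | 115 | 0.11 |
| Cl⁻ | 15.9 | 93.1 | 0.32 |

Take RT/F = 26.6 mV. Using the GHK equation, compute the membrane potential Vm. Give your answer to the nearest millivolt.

-45 mV

Vm = 26.6 · ln[(Σ P·[cation]ₒ + Σ P·[anion]ᵢ) / (Σ P·[cation]ᵢ + Σ P·[anion]ₒ)]
Numerator = 1×7.21 + 0.11×115 + 0.32×15.9 = 24.95
Denominator = 1×101 + 0.11×29.4 + 0.32×93.1 = 134
Vm = 26.6 · ln(0.18614) = 26.6 × (-1.6812) = -44.72 mV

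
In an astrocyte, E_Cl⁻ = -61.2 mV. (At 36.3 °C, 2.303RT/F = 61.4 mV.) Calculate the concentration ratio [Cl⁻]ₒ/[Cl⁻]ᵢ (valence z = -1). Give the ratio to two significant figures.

9.9

log₁₀([out]/[in]) = E·z/(61.4) = -61.2 × -1 / 61.4 = 0.9967
[out]/[in] = 10^(0.9967) = 9.925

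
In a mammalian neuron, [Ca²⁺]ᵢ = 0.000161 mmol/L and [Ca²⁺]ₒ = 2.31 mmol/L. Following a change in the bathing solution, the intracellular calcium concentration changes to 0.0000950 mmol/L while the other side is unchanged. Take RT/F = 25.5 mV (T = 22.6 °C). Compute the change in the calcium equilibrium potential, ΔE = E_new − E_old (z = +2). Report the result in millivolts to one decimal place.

E_old = (25.5/2)·ln(2.31/0.000161) = 122.03 mV
E_new = (25.5/2)·ln(2.31/0.0000950) = 128.76 mV
ΔE = 128.76 − (122.03) = 6.73 mV

6.7 mV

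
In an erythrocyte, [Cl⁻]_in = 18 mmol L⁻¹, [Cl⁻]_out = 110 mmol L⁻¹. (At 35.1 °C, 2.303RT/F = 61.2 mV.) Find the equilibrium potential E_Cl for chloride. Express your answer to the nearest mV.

-48 mV

E = (61.2/z) · log₁₀([Cl⁻]_out/[Cl⁻]_in) with z = -1.
For an anion, dividing by z = -1 reverses the sign.
= (61.2/-1) · log₁₀(110/18) = -61.20 · log₁₀(6.111)
= -61.20 · (0.7861) = -48.11 mV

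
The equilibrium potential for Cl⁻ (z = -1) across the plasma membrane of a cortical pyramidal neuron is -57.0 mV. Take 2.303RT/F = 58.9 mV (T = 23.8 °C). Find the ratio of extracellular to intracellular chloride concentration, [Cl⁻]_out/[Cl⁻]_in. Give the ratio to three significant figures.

log₁₀([out]/[in]) = E·z/(58.9) = -57.0 × -1 / 58.9 = 0.9677
[out]/[in] = 10^(0.9677) = 9.284

9.28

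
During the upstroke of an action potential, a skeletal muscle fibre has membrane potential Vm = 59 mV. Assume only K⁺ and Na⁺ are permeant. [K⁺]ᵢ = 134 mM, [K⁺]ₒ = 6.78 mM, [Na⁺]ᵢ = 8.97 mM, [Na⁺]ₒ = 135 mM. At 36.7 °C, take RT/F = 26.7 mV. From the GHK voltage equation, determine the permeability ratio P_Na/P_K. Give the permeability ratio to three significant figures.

Let α = P_Na/P_K. GHK: Vm = 26.7·ln[(Kₒ + α·Naₒ)/(Kᵢ + α·Naᵢ)].
e^(Vm/26.7) = e^(59.0/26.7) = 9.1133
So 9.1133·(Kᵢ + α·Naᵢ) = Kₒ + α·Naₒ → α = (9.1133·134.0 − 6.78) / (135.0 − 9.1133·8.97)
α = (1221 − 6.78) / (135.0 − 81.75) = 1214/53.25 = 22.8

22.8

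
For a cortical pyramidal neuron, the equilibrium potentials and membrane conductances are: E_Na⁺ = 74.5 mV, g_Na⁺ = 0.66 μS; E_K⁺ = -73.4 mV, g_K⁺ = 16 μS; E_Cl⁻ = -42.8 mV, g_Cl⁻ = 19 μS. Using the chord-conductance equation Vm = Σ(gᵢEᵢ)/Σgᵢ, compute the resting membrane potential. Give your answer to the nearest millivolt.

-54 mV

Σ gᵢEᵢ = 0.66·(74.5) + 16·(-73.4) + 19·(-42.8) = -1938.43
Σ gᵢ = 0.66 + 16 + 19 = 35.66
Vm = -1938.43 / 35.66 = -54.36 mV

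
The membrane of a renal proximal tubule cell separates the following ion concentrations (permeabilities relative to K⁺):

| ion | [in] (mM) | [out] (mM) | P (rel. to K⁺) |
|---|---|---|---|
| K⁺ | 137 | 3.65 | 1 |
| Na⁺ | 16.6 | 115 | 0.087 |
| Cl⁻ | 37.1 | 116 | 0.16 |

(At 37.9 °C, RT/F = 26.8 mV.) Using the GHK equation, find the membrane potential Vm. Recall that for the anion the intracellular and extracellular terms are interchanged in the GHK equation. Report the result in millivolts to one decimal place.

Vm = 26.8 · ln[(Σ P·[cation]ₒ + Σ P·[anion]ᵢ) / (Σ P·[cation]ᵢ + Σ P·[anion]ₒ)]
Numerator = 1×3.65 + 0.087×115 + 0.16×37.1 = 19.59
Denominator = 1×137 + 0.087×16.6 + 0.16×116 = 157
Vm = 26.8 · ln(0.12478) = 26.8 × (-2.0812) = -55.78 mV

-55.8 mV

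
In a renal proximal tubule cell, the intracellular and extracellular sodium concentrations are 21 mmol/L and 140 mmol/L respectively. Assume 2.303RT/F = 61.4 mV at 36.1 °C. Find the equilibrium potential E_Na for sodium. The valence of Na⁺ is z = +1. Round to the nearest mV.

E = (61.4/z) · log₁₀([Na⁺]_out/[Na⁺]_in) with z = +1.
= (61.4/1) · log₁₀(140/21) = 61.40 · log₁₀(6.667)
= 61.40 · (0.8239) = 50.59 mV

51 mV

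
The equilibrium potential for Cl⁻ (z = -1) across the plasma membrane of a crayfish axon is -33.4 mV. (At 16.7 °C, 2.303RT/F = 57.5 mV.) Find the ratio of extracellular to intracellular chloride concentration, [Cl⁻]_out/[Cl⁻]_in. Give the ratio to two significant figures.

3.8

log₁₀([out]/[in]) = E·z/(57.5) = -33.4 × -1 / 57.5 = 0.5809
[out]/[in] = 10^(0.5809) = 3.81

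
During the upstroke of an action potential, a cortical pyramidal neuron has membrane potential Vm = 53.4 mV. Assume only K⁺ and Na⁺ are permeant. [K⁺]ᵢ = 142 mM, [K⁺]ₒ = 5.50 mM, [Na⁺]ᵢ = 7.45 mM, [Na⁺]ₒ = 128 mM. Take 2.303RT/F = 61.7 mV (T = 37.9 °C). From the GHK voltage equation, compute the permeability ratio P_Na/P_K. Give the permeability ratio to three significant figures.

Let α = P_Na/P_K. GHK: Vm = 61.7·log₁₀[(Kₒ + α·Naₒ)/(Kᵢ + α·Naᵢ)].
10^(Vm/61.7) = 10^(53.4/61.7) = 7.3363
So 7.3363·(Kᵢ + α·Naᵢ) = Kₒ + α·Naₒ → α = (7.3363·142.0 − 5.5) / (128.0 − 7.3363·7.45)
α = (1042 − 5.5) / (128.0 − 54.66) = 1036/73.34 = 14.13

14.1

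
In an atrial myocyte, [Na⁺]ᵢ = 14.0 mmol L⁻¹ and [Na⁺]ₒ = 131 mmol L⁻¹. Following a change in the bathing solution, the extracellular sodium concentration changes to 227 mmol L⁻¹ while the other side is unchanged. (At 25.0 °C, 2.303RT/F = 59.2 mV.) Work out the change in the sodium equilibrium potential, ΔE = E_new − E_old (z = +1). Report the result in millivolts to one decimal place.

E_old = (59.2/1)·log₁₀(131/14.0) = 57.49 mV
E_new = (59.2/1)·log₁₀(227/14.0) = 71.63 mV
ΔE = 71.63 − (57.49) = 14.13 mV

14.1 mV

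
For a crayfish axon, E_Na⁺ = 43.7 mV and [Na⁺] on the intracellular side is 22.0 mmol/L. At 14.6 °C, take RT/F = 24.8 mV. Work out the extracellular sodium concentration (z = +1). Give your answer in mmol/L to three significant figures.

Nernst: E = (24.8/1) · ln([out]/[in]), so ln([out]/[in]) = 43.7 × 1 / 24.8 = 1.7621.
[out]/[in] = e^(1.7621) = 5.825.
[out] = 5.825 × 22.0 = 128.1 mmol/L.

128 mmol/L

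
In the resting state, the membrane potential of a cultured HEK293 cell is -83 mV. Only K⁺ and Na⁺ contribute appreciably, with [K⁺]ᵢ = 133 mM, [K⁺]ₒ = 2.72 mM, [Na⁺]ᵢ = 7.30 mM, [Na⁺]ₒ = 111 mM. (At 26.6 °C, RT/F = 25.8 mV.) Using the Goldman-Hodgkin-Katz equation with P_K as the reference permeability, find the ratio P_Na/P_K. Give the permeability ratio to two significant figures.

0.024

Let α = P_Na/P_K. GHK: Vm = 25.8·ln[(Kₒ + α·Naₒ)/(Kᵢ + α·Naᵢ)].
e^(Vm/25.8) = e^(-83.0/25.8) = 0.040073
So 0.040073·(Kᵢ + α·Naᵢ) = Kₒ + α·Naₒ → α = (0.040073·133.0 − 2.72) / (111.0 − 0.040073·7.3)
α = (5.33 − 2.72) / (111.0 − 0.2925) = 2.61/110.7 = 0.02357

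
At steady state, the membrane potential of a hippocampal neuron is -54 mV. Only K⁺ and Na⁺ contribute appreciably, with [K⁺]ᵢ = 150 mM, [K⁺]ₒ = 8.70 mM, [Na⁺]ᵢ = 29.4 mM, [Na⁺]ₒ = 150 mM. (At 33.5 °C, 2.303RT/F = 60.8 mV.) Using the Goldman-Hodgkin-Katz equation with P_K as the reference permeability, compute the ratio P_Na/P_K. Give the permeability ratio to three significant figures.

0.0732

Let α = P_Na/P_K. GHK: Vm = 60.8·log₁₀[(Kₒ + α·Naₒ)/(Kᵢ + α·Naᵢ)].
10^(Vm/60.8) = 10^(-54.0/60.8) = 0.12937
So 0.12937·(Kᵢ + α·Naᵢ) = Kₒ + α·Naₒ → α = (0.12937·150.0 − 8.7) / (150.0 − 0.12937·29.4)
α = (19.41 − 8.7) / (150.0 − 3.804) = 10.71/146.2 = 0.07323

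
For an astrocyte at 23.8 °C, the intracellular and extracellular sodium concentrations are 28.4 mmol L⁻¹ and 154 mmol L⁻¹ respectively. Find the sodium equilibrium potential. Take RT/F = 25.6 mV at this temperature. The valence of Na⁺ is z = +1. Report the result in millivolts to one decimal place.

E = (25.6/z) · ln([Na⁺]_out/[Na⁺]_in) with z = +1.
= (25.6/1) · ln(154/28.4) = 25.60 · ln(5.423)
= 25.60 · (1.6906) = 43.28 mV

43.3 mV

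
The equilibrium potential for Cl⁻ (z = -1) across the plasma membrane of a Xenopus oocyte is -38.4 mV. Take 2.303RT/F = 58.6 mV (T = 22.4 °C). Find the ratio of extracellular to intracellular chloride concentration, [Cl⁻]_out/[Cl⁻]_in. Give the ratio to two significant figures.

4.5

log₁₀([out]/[in]) = E·z/(58.6) = -38.4 × -1 / 58.6 = 0.6553
[out]/[in] = 10^(0.6553) = 4.522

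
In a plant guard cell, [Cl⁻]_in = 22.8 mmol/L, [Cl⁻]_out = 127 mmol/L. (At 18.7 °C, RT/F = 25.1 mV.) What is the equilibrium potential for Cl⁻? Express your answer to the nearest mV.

-43 mV

E = (25.1/z) · ln([Cl⁻]_out/[Cl⁻]_in) with z = -1.
For an anion, dividing by z = -1 reverses the sign.
= (25.1/-1) · ln(127/22.8) = -25.10 · ln(5.57)
= -25.10 · (1.7174) = -43.11 mV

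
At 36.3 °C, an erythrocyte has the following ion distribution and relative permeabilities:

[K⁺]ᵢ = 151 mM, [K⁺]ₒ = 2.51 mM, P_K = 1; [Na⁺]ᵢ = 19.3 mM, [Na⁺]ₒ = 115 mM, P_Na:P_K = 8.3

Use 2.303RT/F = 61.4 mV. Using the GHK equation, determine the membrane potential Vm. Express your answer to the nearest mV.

30 mV

Vm = 61.4 · log₁₀[(Σ P·[cation]ₒ + Σ P·[anion]ᵢ) / (Σ P·[cation]ᵢ + Σ P·[anion]ₒ)]
Numerator = 1×2.51 + 8.3×115 = 957
Denominator = 1×151 + 8.3×19.3 = 311.2
Vm = 61.4 · log₁₀(3.0753) = 61.4 × (0.4879) = 29.96 mV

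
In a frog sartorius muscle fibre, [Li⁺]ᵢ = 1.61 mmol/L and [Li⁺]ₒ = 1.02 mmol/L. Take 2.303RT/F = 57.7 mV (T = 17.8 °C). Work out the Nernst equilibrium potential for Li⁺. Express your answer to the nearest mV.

-11 mV

E = (57.7/z) · log₁₀([Li⁺]_out/[Li⁺]_in) with z = +1.
= (57.7/1) · log₁₀(1.02/1.61) = 57.70 · log₁₀(0.6335)
= 57.70 · (-0.1982) = -11.44 mV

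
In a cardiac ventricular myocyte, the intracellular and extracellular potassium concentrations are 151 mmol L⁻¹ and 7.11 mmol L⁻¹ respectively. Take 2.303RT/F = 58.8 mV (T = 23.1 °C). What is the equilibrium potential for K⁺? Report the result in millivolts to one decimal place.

E = (58.8/z) · log₁₀([K⁺]_out/[K⁺]_in) with z = +1.
= (58.8/1) · log₁₀(7.11/151) = 58.80 · log₁₀(0.04709)
= 58.80 · (-1.3271) = -78.03 mV

-78.0 mV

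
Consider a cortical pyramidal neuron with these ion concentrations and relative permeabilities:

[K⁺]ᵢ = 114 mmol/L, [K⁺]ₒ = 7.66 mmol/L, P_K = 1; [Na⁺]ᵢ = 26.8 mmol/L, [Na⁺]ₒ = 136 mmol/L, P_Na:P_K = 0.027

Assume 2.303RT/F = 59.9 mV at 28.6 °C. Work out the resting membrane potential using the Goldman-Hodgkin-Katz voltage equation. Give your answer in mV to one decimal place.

Vm = 59.9 · log₁₀[(Σ P·[cation]ₒ + Σ P·[anion]ᵢ) / (Σ P·[cation]ᵢ + Σ P·[anion]ₒ)]
Numerator = 1×7.66 + 0.027×136 = 11.33
Denominator = 1×114 + 0.027×26.8 = 114.7
Vm = 59.9 · log₁₀(0.098777) = 59.9 × (-1.0053) = -60.22 mV

-60.2 mV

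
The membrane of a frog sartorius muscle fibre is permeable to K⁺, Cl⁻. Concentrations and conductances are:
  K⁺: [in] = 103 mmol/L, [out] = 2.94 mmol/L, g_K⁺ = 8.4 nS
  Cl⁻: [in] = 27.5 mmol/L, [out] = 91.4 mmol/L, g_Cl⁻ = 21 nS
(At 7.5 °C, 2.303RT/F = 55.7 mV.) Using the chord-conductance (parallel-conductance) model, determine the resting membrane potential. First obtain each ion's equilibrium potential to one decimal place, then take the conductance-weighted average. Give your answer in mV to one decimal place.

E_K⁺ = (55.7/1)·log₁₀(2.94/103) = -86.0 mV
E_Cl⁻ = (55.7/-1)·log₁₀(91.4/27.5) = -29.1 mV
Vm = (Σ gᵢEᵢ)/(Σ gᵢ) = (8.4·-86.0 + 21·-29.1) / (8.4 + 21)
= -1333.50 / 29.4 = -45.36 mV

-45.4 mV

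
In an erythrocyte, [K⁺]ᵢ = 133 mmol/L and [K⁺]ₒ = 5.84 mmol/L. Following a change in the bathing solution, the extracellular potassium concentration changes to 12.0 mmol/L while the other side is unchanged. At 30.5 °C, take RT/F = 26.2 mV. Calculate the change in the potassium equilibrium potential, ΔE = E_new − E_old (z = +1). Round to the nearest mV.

E_old = (26.2/1)·ln(5.84/133) = -81.89 mV
E_new = (26.2/1)·ln(12.0/133) = -63.02 mV
ΔE = -63.02 − (-81.89) = 18.87 mV

19 mV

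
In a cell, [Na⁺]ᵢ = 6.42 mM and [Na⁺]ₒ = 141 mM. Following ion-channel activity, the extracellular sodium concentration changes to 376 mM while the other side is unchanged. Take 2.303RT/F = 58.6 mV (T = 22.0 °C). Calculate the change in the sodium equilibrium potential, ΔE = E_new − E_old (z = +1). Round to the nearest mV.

E_old = (58.6/1)·log₁₀(141/6.42) = 78.62 mV
E_new = (58.6/1)·log₁₀(376/6.42) = 103.58 mV
ΔE = 103.58 − (78.62) = 24.96 mV

25 mV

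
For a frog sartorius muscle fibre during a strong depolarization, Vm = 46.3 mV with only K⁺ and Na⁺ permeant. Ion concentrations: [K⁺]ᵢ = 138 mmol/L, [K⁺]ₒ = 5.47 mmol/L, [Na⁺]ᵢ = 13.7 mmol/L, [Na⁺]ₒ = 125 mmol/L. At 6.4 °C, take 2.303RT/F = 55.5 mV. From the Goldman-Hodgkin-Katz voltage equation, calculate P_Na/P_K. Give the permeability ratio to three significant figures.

Let α = P_Na/P_K. GHK: Vm = 55.5·log₁₀[(Kₒ + α·Naₒ)/(Kᵢ + α·Naᵢ)].
10^(Vm/55.5) = 10^(46.3/55.5) = 6.8271
So 6.8271·(Kᵢ + α·Naᵢ) = Kₒ + α·Naₒ → α = (6.8271·138.0 − 5.47) / (125.0 − 6.8271·13.7)
α = (942.1 − 5.47) / (125.0 − 93.53) = 936.7/31.47 = 29.76

29.8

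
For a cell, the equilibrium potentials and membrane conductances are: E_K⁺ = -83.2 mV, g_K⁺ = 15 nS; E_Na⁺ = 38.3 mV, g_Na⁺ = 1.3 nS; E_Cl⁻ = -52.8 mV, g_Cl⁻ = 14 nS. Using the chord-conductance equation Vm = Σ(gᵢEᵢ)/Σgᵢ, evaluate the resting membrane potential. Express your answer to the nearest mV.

Σ gᵢEᵢ = 15·(-83.2) + 1.3·(38.3) + 14·(-52.8) = -1937.41
Σ gᵢ = 15 + 1.3 + 14 = 30.3
Vm = -1937.41 / 30.3 = -63.94 mV

-64 mV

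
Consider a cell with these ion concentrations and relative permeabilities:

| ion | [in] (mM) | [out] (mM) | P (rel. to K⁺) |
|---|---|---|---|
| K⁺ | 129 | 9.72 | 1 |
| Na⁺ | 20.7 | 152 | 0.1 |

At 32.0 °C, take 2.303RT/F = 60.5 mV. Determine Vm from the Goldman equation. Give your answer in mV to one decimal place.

Vm = 60.5 · log₁₀[(Σ P·[cation]ₒ + Σ P·[anion]ᵢ) / (Σ P·[cation]ᵢ + Σ P·[anion]ₒ)]
Numerator = 1×9.72 + 0.1×152 = 24.92
Denominator = 1×129 + 0.1×20.7 = 131.1
Vm = 60.5 · log₁₀(0.19013) = 60.5 × (-0.7210) = -43.62 mV

-43.6 mV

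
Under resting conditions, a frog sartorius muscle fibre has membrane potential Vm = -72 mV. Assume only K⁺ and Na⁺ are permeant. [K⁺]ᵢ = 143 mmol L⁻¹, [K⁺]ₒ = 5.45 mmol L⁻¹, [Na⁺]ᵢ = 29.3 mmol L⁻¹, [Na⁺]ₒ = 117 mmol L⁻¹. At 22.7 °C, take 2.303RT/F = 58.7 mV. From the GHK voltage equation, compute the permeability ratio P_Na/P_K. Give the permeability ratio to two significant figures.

0.026

Let α = P_Na/P_K. GHK: Vm = 58.7·log₁₀[(Kₒ + α·Naₒ)/(Kᵢ + α·Naᵢ)].
10^(Vm/58.7) = 10^(-72.0/58.7) = 0.05935
So 0.05935·(Kᵢ + α·Naᵢ) = Kₒ + α·Naₒ → α = (0.05935·143.0 − 5.45) / (117.0 − 0.05935·29.3)
α = (8.487 − 5.45) / (117.0 − 1.739) = 3.037/115.3 = 0.02635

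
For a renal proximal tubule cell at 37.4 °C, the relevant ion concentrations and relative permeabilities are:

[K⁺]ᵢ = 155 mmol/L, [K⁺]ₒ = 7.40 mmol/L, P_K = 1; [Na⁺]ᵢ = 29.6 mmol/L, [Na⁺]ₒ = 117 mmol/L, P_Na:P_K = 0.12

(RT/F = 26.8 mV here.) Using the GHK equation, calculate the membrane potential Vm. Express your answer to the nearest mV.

-54 mV

Vm = 26.8 · ln[(Σ P·[cation]ₒ + Σ P·[anion]ᵢ) / (Σ P·[cation]ᵢ + Σ P·[anion]ₒ)]
Numerator = 1×7.40 + 0.12×117 = 21.44
Denominator = 1×155 + 0.12×29.6 = 158.6
Vm = 26.8 · ln(0.13522) = 26.8 × (-2.0008) = -53.62 mV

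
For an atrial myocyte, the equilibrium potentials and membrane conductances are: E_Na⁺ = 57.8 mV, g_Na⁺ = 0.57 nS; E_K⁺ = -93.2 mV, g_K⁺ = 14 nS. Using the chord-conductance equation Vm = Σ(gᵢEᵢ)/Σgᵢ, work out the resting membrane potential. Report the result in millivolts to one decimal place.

-87.3 mV

Σ gᵢEᵢ = 0.57·(57.8) + 14·(-93.2) = -1271.85
Σ gᵢ = 0.57 + 14 = 14.57
Vm = -1271.85 / 14.57 = -87.29 mV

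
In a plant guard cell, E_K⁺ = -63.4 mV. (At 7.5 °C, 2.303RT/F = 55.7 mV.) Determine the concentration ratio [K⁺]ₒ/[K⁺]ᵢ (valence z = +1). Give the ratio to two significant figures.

0.073

log₁₀([out]/[in]) = E·z/(55.7) = -63.4 × 1 / 55.7 = -1.1382
[out]/[in] = 10^(-1.1382) = 0.07274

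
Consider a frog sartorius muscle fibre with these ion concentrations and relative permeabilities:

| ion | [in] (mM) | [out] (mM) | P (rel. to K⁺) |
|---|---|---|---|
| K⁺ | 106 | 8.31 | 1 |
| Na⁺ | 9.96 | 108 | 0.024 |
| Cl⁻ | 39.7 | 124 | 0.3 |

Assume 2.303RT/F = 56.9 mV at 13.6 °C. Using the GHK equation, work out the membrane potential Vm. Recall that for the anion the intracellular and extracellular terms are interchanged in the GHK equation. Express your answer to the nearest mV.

Vm = 56.9 · log₁₀[(Σ P·[cation]ₒ + Σ P·[anion]ᵢ) / (Σ P·[cation]ᵢ + Σ P·[anion]ₒ)]
Numerator = 1×8.31 + 0.024×108 + 0.3×39.7 = 22.81
Denominator = 1×106 + 0.024×9.96 + 0.3×124 = 143.4
Vm = 56.9 · log₁₀(0.15904) = 56.9 × (-0.7985) = -45.43 mV

-45 mV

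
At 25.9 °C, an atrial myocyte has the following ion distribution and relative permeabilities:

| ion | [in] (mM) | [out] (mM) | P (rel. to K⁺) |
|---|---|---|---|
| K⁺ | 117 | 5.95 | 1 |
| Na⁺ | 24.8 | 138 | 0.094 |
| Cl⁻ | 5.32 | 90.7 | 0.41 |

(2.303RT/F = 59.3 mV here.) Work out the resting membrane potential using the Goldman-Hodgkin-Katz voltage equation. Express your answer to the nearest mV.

Vm = 59.3 · log₁₀[(Σ P·[cation]ₒ + Σ P·[anion]ᵢ) / (Σ P·[cation]ᵢ + Σ P·[anion]ₒ)]
Numerator = 1×5.95 + 0.094×138 + 0.41×5.32 = 21.1
Denominator = 1×117 + 0.094×24.8 + 0.41×90.7 = 156.5
Vm = 59.3 · log₁₀(0.13483) = 59.3 × (-0.8702) = -51.60 mV

-52 mV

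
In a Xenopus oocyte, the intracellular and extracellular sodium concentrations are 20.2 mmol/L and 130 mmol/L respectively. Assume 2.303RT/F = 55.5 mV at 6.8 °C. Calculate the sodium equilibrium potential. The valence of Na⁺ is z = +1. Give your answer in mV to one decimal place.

44.9 mV

E = (55.5/z) · log₁₀([Na⁺]_out/[Na⁺]_in) with z = +1.
= (55.5/1) · log₁₀(130/20.2) = 55.50 · log₁₀(6.436)
= 55.50 · (0.8086) = 44.88 mV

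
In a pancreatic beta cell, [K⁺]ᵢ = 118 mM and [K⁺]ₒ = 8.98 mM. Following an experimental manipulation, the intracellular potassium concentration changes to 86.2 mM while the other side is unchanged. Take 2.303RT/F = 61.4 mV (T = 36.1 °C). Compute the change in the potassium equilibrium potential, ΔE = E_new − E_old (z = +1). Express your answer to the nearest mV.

E_old = (61.4/1)·log₁₀(8.98/118) = -68.68 mV
E_new = (61.4/1)·log₁₀(8.98/86.2) = -60.31 mV
ΔE = -60.31 − (-68.68) = 8.37 mV

8 mV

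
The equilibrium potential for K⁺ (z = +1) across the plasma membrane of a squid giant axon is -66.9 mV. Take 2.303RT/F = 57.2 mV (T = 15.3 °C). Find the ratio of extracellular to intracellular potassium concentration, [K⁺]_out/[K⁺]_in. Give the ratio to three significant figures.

log₁₀([out]/[in]) = E·z/(57.2) = -66.9 × 1 / 57.2 = -1.1696
[out]/[in] = 10^(-1.1696) = 0.06767

0.0677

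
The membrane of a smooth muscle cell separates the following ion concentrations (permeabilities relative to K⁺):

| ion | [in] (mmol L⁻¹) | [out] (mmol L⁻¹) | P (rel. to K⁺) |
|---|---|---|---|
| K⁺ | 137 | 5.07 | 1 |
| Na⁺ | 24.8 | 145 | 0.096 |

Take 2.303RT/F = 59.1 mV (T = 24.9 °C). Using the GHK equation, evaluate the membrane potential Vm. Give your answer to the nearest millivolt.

-51 mV

Vm = 59.1 · log₁₀[(Σ P·[cation]ₒ + Σ P·[anion]ᵢ) / (Σ P·[cation]ᵢ + Σ P·[anion]ₒ)]
Numerator = 1×5.07 + 0.096×145 = 18.99
Denominator = 1×137 + 0.096×24.8 = 139.4
Vm = 59.1 · log₁₀(0.13625) = 59.1 × (-0.8657) = -51.16 mV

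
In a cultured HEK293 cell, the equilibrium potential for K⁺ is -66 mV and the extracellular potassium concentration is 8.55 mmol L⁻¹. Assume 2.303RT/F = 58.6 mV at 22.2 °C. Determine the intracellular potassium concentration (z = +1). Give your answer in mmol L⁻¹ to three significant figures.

114 mmol L⁻¹

Nernst: E = (58.6/1) · log₁₀([out]/[in]), so log₁₀([out]/[in]) = -66.0 × 1 / 58.6 = -1.1263.
[out]/[in] = 10^(-1.1263) = 0.07477.
[in] = 8.55 / 0.07477 = 114.4 mmol L⁻¹.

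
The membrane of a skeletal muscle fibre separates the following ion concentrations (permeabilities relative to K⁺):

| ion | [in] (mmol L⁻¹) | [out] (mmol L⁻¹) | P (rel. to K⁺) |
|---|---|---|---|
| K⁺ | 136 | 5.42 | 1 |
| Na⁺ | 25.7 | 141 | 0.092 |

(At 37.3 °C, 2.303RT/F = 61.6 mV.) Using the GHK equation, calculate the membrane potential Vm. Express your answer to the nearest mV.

Vm = 61.6 · log₁₀[(Σ P·[cation]ₒ + Σ P·[anion]ᵢ) / (Σ P·[cation]ᵢ + Σ P·[anion]ₒ)]
Numerator = 1×5.42 + 0.092×141 = 18.39
Denominator = 1×136 + 0.092×25.7 = 138.4
Vm = 61.6 · log₁₀(0.13292) = 61.6 × (-0.8764) = -53.99 mV

-54 mV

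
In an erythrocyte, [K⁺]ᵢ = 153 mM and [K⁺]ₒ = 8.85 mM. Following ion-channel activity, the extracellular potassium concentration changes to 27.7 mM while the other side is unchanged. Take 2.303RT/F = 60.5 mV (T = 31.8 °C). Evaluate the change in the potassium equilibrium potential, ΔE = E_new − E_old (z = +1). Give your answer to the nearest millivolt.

E_old = (60.5/1)·log₁₀(8.85/153) = -74.88 mV
E_new = (60.5/1)·log₁₀(27.7/153) = -44.90 mV
ΔE = -44.90 − (-74.88) = 29.98 mV

30 mV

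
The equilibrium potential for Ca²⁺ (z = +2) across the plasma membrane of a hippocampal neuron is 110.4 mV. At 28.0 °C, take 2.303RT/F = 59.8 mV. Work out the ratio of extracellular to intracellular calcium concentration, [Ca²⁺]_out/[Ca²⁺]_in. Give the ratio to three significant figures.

log₁₀([out]/[in]) = E·z/(59.8) = 110.4 × 2 / 59.8 = 3.6923
[out]/[in] = 10^(3.6923) = 4924

4920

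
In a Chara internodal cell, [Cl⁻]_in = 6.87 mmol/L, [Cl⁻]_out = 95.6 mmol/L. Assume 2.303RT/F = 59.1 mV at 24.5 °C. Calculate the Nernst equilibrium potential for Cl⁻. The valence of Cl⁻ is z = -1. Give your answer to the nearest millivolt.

E = (59.1/z) · log₁₀([Cl⁻]_out/[Cl⁻]_in) with z = -1.
For an anion, dividing by z = -1 reverses the sign.
= (59.1/-1) · log₁₀(95.6/6.87) = -59.10 · log₁₀(13.92)
= -59.10 · (1.1435) = -67.58 mV

-68 mV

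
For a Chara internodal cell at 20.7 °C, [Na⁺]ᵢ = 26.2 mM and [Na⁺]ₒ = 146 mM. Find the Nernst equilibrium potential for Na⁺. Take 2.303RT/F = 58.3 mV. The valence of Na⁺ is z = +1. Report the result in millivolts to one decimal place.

E = (58.3/z) · log₁₀([Na⁺]_out/[Na⁺]_in) with z = +1.
= (58.3/1) · log₁₀(146/26.2) = 58.30 · log₁₀(5.573)
= 58.30 · (0.7461) = 43.49 mV

43.5 mV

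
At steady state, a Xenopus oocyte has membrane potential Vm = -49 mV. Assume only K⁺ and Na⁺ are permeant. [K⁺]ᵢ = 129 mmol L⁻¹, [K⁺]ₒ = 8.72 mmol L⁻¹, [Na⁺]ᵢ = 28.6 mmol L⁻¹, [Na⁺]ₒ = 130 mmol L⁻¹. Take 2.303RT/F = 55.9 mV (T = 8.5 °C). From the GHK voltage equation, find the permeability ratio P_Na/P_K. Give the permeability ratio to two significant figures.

Let α = P_Na/P_K. GHK: Vm = 55.9·log₁₀[(Kₒ + α·Naₒ)/(Kᵢ + α·Naᵢ)].
10^(Vm/55.9) = 10^(-49.0/55.9) = 0.13287
So 0.13287·(Kᵢ + α·Naᵢ) = Kₒ + α·Naₒ → α = (0.13287·129.0 − 8.72) / (130.0 − 0.13287·28.6)
α = (17.14 − 8.72) / (130.0 − 3.8) = 8.421/126.2 = 0.06672

0.067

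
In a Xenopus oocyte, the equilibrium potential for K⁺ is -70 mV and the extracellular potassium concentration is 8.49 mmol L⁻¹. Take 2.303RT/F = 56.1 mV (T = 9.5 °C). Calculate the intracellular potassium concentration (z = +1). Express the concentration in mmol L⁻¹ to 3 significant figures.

Nernst: E = (56.1/1) · log₁₀([out]/[in]), so log₁₀([out]/[in]) = -70.0 × 1 / 56.1 = -1.2478.
[out]/[in] = 10^(-1.2478) = 0.05652.
[in] = 8.49 / 0.05652 = 150.2 mmol L⁻¹.

150 mmol L⁻¹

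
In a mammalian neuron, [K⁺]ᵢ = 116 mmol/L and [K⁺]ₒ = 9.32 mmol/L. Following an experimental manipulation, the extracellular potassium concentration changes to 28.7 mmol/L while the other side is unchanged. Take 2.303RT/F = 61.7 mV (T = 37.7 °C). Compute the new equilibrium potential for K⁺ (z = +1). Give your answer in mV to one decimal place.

After the shift: [K⁺]_out = 28.7, [K⁺]_in = 116 mmol/L.
E_new = (61.7/1)·log₁₀(28.7/116) = 61.70 · (-0.6066) = -37.43 mV

-37.4 mV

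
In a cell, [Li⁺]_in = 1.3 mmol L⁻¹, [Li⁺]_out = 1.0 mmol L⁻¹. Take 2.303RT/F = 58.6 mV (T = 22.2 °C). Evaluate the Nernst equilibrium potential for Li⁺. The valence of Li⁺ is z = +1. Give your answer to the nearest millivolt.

E = (58.6/z) · log₁₀([Li⁺]_out/[Li⁺]_in) with z = +1.
= (58.6/1) · log₁₀(1.0/1.3) = 58.60 · log₁₀(0.7692)
= 58.60 · (-0.1139) = -6.68 mV

-7 mV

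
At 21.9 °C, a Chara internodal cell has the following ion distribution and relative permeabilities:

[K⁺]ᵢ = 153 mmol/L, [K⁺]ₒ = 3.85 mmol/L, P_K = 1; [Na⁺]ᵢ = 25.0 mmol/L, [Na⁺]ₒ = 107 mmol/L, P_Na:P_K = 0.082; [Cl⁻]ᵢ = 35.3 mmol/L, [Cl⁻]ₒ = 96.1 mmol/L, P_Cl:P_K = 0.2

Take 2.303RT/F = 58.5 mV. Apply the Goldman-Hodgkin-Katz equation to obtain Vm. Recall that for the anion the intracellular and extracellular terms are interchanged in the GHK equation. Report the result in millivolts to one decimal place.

-55.4 mV

Vm = 58.5 · log₁₀[(Σ P·[cation]ₒ + Σ P·[anion]ᵢ) / (Σ P·[cation]ᵢ + Σ P·[anion]ₒ)]
Numerator = 1×3.85 + 0.082×107 + 0.2×35.3 = 19.68
Denominator = 1×153 + 0.082×25.0 + 0.2×96.1 = 174.3
Vm = 58.5 · log₁₀(0.11295) = 58.5 × (-0.9471) = -55.41 mV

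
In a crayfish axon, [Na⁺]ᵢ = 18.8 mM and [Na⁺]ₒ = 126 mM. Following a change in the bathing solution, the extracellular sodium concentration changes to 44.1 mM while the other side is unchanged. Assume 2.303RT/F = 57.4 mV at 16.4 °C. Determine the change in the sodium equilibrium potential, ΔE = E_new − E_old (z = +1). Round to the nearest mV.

E_old = (57.4/1)·log₁₀(126/18.8) = 47.42 mV
E_new = (57.4/1)·log₁₀(44.1/18.8) = 21.25 mV
ΔE = 21.25 − (47.42) = -26.17 mV

-26 mV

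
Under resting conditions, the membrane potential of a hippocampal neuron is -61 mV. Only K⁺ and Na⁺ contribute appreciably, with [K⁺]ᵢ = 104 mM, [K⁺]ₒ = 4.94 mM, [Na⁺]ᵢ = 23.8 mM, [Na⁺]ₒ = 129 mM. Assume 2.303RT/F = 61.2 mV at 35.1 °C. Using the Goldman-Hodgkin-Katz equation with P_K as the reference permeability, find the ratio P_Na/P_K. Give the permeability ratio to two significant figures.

Let α = P_Na/P_K. GHK: Vm = 61.2·log₁₀[(Kₒ + α·Naₒ)/(Kᵢ + α·Naᵢ)].
10^(Vm/61.2) = 10^(-61.0/61.2) = 0.10076
So 0.10076·(Kᵢ + α·Naᵢ) = Kₒ + α·Naₒ → α = (0.10076·104.0 − 4.94) / (129.0 − 0.10076·23.8)
α = (10.48 − 4.94) / (129.0 − 2.398) = 5.539/126.6 = 0.04375

0.044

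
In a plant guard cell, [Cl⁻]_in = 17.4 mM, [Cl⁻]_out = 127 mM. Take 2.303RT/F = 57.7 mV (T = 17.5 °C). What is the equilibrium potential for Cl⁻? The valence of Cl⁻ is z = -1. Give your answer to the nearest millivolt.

-50 mV

E = (57.7/z) · log₁₀([Cl⁻]_out/[Cl⁻]_in) with z = -1.
For an anion, dividing by z = -1 reverses the sign.
= (57.7/-1) · log₁₀(127/17.4) = -57.70 · log₁₀(7.299)
= -57.70 · (0.8633) = -49.81 mV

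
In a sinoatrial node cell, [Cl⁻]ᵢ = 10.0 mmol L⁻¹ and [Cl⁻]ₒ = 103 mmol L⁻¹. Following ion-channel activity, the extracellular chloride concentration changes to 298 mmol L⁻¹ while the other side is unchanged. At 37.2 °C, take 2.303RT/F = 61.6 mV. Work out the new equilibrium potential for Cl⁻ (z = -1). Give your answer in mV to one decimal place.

After the shift: [Cl⁻]_out = 298, [Cl⁻]_in = 10.0 mmol L⁻¹.
E_new = (61.6/-1)·log₁₀(298/10.0) = -61.60 · (1.4742) = -90.81 mV

-90.8 mV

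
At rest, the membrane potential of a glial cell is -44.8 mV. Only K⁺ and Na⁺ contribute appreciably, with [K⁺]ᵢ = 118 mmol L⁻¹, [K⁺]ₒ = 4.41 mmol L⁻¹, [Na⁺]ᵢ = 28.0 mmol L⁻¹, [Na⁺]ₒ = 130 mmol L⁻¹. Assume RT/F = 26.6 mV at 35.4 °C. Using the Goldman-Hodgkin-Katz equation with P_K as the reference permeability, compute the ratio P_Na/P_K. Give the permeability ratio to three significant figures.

Let α = P_Na/P_K. GHK: Vm = 26.6·ln[(Kₒ + α·Naₒ)/(Kᵢ + α·Naᵢ)].
e^(Vm/26.6) = e^(-44.8/26.6) = 0.18559
So 0.18559·(Kᵢ + α·Naᵢ) = Kₒ + α·Naₒ → α = (0.18559·118.0 − 4.41) / (130.0 − 0.18559·28.0)
α = (21.9 − 4.41) / (130.0 − 5.197) = 17.49/124.8 = 0.1401

0.140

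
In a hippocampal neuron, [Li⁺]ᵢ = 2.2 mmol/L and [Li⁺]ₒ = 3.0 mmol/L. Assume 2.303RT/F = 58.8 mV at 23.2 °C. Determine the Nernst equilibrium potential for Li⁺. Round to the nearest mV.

E = (58.8/z) · log₁₀([Li⁺]_out/[Li⁺]_in) with z = +1.
= (58.8/1) · log₁₀(3.0/2.2) = 58.80 · log₁₀(1.364)
= 58.80 · (0.1347) = 7.92 mV

8 mV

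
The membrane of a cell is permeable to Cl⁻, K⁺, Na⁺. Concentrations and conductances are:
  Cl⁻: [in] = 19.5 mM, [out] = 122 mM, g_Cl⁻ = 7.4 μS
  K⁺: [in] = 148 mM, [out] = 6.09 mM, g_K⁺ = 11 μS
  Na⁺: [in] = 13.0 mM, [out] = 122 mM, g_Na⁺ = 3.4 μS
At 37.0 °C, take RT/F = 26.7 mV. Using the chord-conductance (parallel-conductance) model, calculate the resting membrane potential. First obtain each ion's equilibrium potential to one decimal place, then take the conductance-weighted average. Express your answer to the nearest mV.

E_Cl⁻ = (26.7/-1)·ln(122/19.5) = -49.0 mV
E_K⁺ = (26.7/1)·ln(6.09/148) = -85.2 mV
E_Na⁺ = (26.7/1)·ln(122/13.0) = 59.8 mV
Vm = (Σ gᵢEᵢ)/(Σ gᵢ) = (7.4·-49.0 + 11·-85.2 + 3.4·59.8) / (7.4 + 11 + 3.4)
= -1096.48 / 21.8 = -50.30 mV

-50 mV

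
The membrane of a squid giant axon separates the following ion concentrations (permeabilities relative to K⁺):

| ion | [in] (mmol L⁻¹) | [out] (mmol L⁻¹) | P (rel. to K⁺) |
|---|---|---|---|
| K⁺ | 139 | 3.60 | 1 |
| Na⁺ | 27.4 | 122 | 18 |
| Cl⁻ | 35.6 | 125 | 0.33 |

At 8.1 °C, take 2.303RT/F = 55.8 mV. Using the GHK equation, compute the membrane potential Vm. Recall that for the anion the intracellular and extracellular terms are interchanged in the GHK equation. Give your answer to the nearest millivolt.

29 mV

Vm = 55.8 · log₁₀[(Σ P·[cation]ₒ + Σ P·[anion]ᵢ) / (Σ P·[cation]ᵢ + Σ P·[anion]ₒ)]
Numerator = 1×3.60 + 18×122 + 0.33×35.6 = 2211
Denominator = 1×139 + 18×27.4 + 0.33×125 = 673.5
Vm = 55.8 · log₁₀(3.2836) = 55.8 × (0.5164) = 28.81 mV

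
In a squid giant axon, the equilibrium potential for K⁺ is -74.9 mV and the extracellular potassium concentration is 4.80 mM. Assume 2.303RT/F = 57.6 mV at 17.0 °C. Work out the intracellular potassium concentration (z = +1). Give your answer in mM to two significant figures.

96 mM

Nernst: E = (57.6/1) · log₁₀([out]/[in]), so log₁₀([out]/[in]) = -74.9 × 1 / 57.6 = -1.3003.
[out]/[in] = 10^(-1.3003) = 0.05008.
[in] = 4.80 / 0.05008 = 95.85 mM.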